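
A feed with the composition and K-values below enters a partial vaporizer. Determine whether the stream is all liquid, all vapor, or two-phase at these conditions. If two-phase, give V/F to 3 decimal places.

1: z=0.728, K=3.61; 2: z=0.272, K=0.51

ΣzᵢKᵢ = 2.767; Σzᵢ/Kᵢ = 0.735.
Since Σzᵢ/Kᵢ < 1 the mixture is above its dew point — single vapor phase.

all vapor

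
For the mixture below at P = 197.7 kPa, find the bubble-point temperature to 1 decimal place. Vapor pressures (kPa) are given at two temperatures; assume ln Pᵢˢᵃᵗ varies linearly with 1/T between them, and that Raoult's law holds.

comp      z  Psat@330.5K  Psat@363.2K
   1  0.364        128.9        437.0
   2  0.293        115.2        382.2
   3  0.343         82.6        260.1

T = 346.0 K

Bubble-point temperature: ΣzᵢPᵢˢᵃᵗ(T) = P. Interpolate ln Pᵢˢᵃᵗ = aᵢ + bᵢ/T.
  T = 330.5 K: ΣzᵢPᵢˢᵃᵗ = 109.00 kPa
  T = 363.2 K: ΣzᵢPᵢˢᵃᵗ = 360.27 kPa
  T = 346.9 K: ΣzᵢPᵢˢᵃᵗ = 204.18 kPa
  T = 338.7 K: ΣzᵢPᵢˢᵃᵗ = 150.32 kPa
  T = 342.8 K: ΣzᵢPᵢˢᵃᵗ = 175.51 kPa
  T = 344.9 K: ΣzᵢPᵢˢᵃᵗ = 189.74 kPa
Interpolating between 344.9 K and 346.9 K gives T ≈ 346.0 K.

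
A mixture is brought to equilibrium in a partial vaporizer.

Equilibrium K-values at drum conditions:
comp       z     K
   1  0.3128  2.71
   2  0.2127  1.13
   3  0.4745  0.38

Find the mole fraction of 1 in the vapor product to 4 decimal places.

Rachford–Rice: g(β) = Σ zᵢ(Kᵢ−1)/(1+β(Kᵢ−1)) = 0.
Check two-phase: ΣzᵢKᵢ = 1.2683 > 1 and Σzᵢ/Kᵢ = 1.5523 > 1, so g(0) = 0.2683 > 0 and g(1) = -0.5523 < 0.
Newton–Raphson from β = 0.6:
  β = 0.6000: g = -0.17879, g' = -0.6884 → β = 0.3403
  β = 0.3403: g = -0.00824, g' = -0.6618 → β = 0.3278
  β = 0.3278: g = 0.00003, g' = -0.6662 → β = 0.3279
Converged at β = 0.3279.
Compositions from xᵢ = zᵢ/(1+β(Kᵢ−1)), yᵢ = Kᵢxᵢ:
  1: x = 0.2004, y = 0.5432
  2: x = 0.2040, y = 0.2305
  3: x = 0.5956, y = 0.2263

y_1 = 0.5432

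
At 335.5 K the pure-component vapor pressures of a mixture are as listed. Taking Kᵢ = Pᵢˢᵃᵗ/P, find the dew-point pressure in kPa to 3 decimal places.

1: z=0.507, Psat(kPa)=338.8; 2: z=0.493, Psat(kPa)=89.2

At the dew point ψ → 1, so Σzᵢ/Kᵢ = 1 with Kᵢ = Pᵢˢᵃᵗ/P ⇒ 1/P = Σzᵢ/Pᵢˢᵃᵗ.
1/P = 0.507/338.8 + 0.493/89.2 = 0.007023 ⇒ P = 142.382 kPa

Pdew = 142.382 kPa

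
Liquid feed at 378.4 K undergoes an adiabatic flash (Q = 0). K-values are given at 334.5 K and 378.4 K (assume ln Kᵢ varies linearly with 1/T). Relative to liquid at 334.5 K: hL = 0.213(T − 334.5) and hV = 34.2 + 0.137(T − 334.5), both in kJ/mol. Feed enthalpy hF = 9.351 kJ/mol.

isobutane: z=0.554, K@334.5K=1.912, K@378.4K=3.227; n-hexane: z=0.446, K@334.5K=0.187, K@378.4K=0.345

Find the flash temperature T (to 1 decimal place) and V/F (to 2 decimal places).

Adiabatic flash: solve Rachford–Rice at each trial T, then check hF = ψ·hV(T) + (1−ψ)·hL(T).
  T = 334.5 K: K = (1.912, 0.187), RR gives ψ = 0.192, H_out = 6.580 kJ/mol
  T = 378.4 K: K = (3.227, 0.345), RR gives ψ = 0.646, H_out = 29.274 kJ/mol
  T = 356.4 K: K = (2.523, 0.259), RR gives ψ = 0.454, H_out = 19.449 kJ/mol
  T = 345.4 K: K = (2.205, 0.221), RR gives ψ = 0.341, H_out = 13.695 kJ/mol
  T = 339.9 K: K = (2.054, 0.203), RR gives ψ = 0.272, H_out = 10.351 kJ/mol
  T = 337.2 K: K = (1.982, 0.195), RR gives ψ = 0.234, H_out = 8.538 kJ/mol
  T = 338.5 K: K = (2.017, 0.199), RR gives ψ = 0.253, H_out = 9.427 kJ/mol
Linear interpolation between T = 337.2 (H_out = 8.538) and T = 338.5 (H_out = 9.427) on hF = 9.351 gives T ≈ 338.4 K, at which ψ = 0.25.

T = 338.4 K, V/F = 0.25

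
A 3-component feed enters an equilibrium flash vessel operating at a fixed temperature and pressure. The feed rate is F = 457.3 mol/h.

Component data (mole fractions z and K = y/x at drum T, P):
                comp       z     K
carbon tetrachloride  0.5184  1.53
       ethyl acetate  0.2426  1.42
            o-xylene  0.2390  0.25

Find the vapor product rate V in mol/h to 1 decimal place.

V = 242.7 mol/h

Rachford–Rice: g(β) = Σ zᵢ(Kᵢ−1)/(1+β(Kᵢ−1)) = 0.
Feasibility: ΣzᵢKᵢ = 1.1974, Σzᵢ/Kᵢ = 1.4657 — both > 1, two phases present.
Newton iteration, β⁰ = 0.5:
  β = 0.5000: g = 0.01460, g' = -0.4644 → β = 0.5314
  β = 0.5314: g = -0.00038, g' = -0.4889 → β = 0.5307
Converged at β = 0.5307.
Then V = β·F = 0.5307·457.3 = 242.7 mol/h and L = F − V = 214.6 mol/h.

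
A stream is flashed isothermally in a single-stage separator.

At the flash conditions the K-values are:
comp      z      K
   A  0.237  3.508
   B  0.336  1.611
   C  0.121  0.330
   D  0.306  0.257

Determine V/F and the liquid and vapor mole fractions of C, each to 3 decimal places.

V/F = 0.431, x_C = 0.170, y_C = 0.056

Rachford–Rice: g(V/F) = Σ zᵢ(Kᵢ−1)/(1+V/F(Kᵢ−1)) = 0.
Check two-phase: ΣzᵢKᵢ = 1.491 > 1 and Σzᵢ/Kᵢ = 1.833 > 1, so g(0) = 0.491 > 0 and g(1) = -0.833 < 0.
Newton–Raphson from V/F = 0.68:
  V/F = 0.680: g = -0.2437, g' = -1.140 → V/F = 0.466
  V/F = 0.466: g = -0.0319, g' = -0.903 → V/F = 0.431
Converged at V/F = 0.431.
Compositions from xᵢ = zᵢ/(1+V/F(Kᵢ−1)), yᵢ = Kᵢxᵢ:
  A: x = 0.114, y = 0.400
  B: x = 0.266, y = 0.429
  C: x = 0.170, y = 0.056
  D: x = 0.450, y = 0.116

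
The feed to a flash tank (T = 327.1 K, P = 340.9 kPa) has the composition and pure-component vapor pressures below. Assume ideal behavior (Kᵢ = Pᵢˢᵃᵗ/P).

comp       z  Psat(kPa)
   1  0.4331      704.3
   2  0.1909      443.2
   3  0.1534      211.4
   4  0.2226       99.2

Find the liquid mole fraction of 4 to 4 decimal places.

Raoult's law: Kᵢ = Pᵢˢᵃᵗ/P = Pᵢˢᵃᵗ/340.9.
  K_1 = 704.3/340.9 = 2.066002, K_2 = 443.2/340.9 = 1.300088, K_3 = 211.4/340.9 = 0.620123, K_4 = 99.2/340.9 = 0.290994
Iterate (Newton) starting at β = 0.5:
  β = 0.5000: g = 0.03454, g' = -0.5247 → β = 0.5658
  β = 0.5658: g = -0.00083, g' = -0.5520 → β = 0.5643
Converged at β = 0.5643.
Compositions from xᵢ = zᵢ/(1+β(Kᵢ−1)), yᵢ = Kᵢxᵢ:
  1: x = 0.2704, y = 0.5587
  2: x = 0.1633, y = 0.2122
  3: x = 0.1953, y = 0.1211
  4: x = 0.3711, y = 0.1080

x_4 = 0.3711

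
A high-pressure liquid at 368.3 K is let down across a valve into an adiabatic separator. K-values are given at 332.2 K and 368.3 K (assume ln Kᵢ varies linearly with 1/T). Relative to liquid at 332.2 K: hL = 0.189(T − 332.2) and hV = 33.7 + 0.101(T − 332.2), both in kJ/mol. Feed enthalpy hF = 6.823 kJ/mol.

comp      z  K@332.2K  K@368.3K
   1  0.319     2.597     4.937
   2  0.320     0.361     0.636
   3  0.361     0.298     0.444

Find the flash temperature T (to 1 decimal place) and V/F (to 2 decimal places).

Adiabatic flash: solve Rachford–Rice at each trial T, then check hF = ψ·hV(T) + (1−ψ)·hL(T).
  T = 332.2 K: K = (2.597, 0.361, 0.298), RR gives ψ = 0.048, H_out = 1.616 kJ/mol
  T = 368.3 K: K = (4.937, 0.636, 0.444), RR gives ψ = 0.503, H_out = 22.182 kJ/mol
  T = 350.2 K: K = (3.637, 0.486, 0.367), RR gives ψ = 0.293, H_out = 12.826 kJ/mol
  T = 341.2 K: K = (3.087, 0.420, 0.332), RR gives ψ = 0.182, H_out = 7.707 kJ/mol
  T = 336.7 K: K = (2.835, 0.390, 0.315), RR gives ψ = 0.119, H_out = 4.830 kJ/mol
  T = 338.9 K: K = (2.956, 0.405, 0.323), RR gives ψ = 0.151, H_out = 6.272 kJ/mol
Linear interpolation between T = 338.9 (H_out = 6.272) and T = 341.2 (H_out = 7.707) on hF = 6.823 gives T ≈ 339.8 K, at which ψ = 0.16.

T = 339.8 K, V/F = 0.16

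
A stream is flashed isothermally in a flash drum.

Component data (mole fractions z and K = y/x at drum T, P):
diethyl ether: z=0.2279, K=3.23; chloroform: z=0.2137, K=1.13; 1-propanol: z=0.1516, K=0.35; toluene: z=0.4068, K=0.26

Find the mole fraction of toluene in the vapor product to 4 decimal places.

Material balance + equilibrium reduce to Σ zᵢ(Kᵢ−1)/(1+ψ(Kᵢ−1)) = 0.
g(0) = ΣzᵢKᵢ − 1 = 0.1364 and g(1) = 1 − Σzᵢ/Kᵢ = -1.2574, so a root lies in (0, 1).
Newton–Raphson from ψ = 0.42:
  ψ = 0.4200: g = -0.28356, g' = -0.8956 → ψ = 0.1034
  ψ = 0.1034: g = 0.00880, g' = -1.0868 → ψ = 0.1115
  ψ = 0.1115: g = 0.00007, g' = -1.0695 → ψ = 0.1116
Converged at ψ = 0.1116.
Compositions from xᵢ = zᵢ/(1+ψ(Kᵢ−1)), yᵢ = Kᵢxᵢ:
  diethyl ether: x = 0.1825, y = 0.5895
  chloroform: x = 0.2106, y = 0.2380
  1-propanol: x = 0.1635, y = 0.0572
  toluene: x = 0.4434, y = 0.1153

y_toluene = 0.1153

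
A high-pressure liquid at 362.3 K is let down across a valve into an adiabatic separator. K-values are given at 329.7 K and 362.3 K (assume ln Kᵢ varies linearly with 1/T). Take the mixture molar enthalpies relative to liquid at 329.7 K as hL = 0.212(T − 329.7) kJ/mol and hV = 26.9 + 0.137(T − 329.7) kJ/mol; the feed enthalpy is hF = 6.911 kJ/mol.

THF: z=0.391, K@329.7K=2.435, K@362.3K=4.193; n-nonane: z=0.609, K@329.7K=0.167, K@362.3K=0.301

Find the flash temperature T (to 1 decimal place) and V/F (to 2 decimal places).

T = 340.4 K, V/F = 0.18

Adiabatic flash: solve Rachford–Rice at each trial T, then check hF = ψ·hV(T) + (1−ψ)·hL(T).
  T = 329.7 K: K = (2.435, 0.167), RR gives ψ = 0.045, H_out = 1.210 kJ/mol
  T = 362.3 K: K = (4.193, 0.301), RR gives ψ = 0.369, H_out = 15.926 kJ/mol
  T = 346.0 K: K = (3.236, 0.227), RR gives ψ = 0.234, H_out = 9.457 kJ/mol
  T = 337.9 K: K = (2.819, 0.196), RR gives ψ = 0.151, H_out = 5.719 kJ/mol
  T = 341.9 K: K = (3.021, 0.211), RR gives ψ = 0.194, H_out = 7.631 kJ/mol
  T = 339.9 K: K = (2.919, 0.203), RR gives ψ = 0.173, H_out = 6.693 kJ/mol
Linear interpolation between T = 339.9 (H_out = 6.693) and T = 341.9 (H_out = 7.631) on hF = 6.911 gives T ≈ 340.4 K, at which ψ = 0.18.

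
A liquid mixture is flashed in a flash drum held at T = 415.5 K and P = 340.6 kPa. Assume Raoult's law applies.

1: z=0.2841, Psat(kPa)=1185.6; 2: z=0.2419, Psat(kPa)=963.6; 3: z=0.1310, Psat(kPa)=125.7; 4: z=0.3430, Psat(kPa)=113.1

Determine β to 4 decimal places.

Raoult's law: Kᵢ = Pᵢˢᵃᵗ/P = Pᵢˢᵃᵗ/340.6.
  K_1 = 1185.6/340.6 = 3.480916, K_2 = 963.6/340.6 = 2.829125, K_3 = 125.7/340.6 = 0.369055, K_4 = 113.1/340.6 = 0.332061
Rachford–Rice: g(β) = Σ zᵢ(Kᵢ−1)/(1+β(Kᵢ−1)) = 0.
g(0) = ΣzᵢKᵢ − 1 = 0.8355 and g(1) = 1 − Σzᵢ/Kᵢ = -0.5550, so a root lies in (0, 1).
Newton iteration, β⁰ = 0.66:
  β = 0.6600: g = -0.08365, g' = -1.0601 → β = 0.5811
  β = 0.5811: g = -0.00177, g' = -1.0222 → β = 0.5794
Converged at β = 0.5794.

β = 0.5794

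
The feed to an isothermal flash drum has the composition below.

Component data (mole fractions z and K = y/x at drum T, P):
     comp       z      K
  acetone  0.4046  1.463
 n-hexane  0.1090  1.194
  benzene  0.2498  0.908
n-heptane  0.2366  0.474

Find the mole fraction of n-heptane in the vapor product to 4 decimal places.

Material balance + equilibrium reduce to Σ zᵢ(Kᵢ−1)/(1+V/F(Kᵢ−1)) = 0.
Feasibility: ΣzᵢKᵢ = 1.0610, Σzᵢ/Kᵢ = 1.1421 — both > 1, two phases present.
Newton–Raphson from V/F = 0.69:
  V/F = 0.6900: g = -0.05927, g' = -0.2167 → V/F = 0.4165
  V/F = 0.4165: g = -0.00665, g' = -0.1741 → V/F = 0.3783
  V/F = 0.3783: g = -0.00007, g' = -0.1707 → V/F = 0.3779
Converged at V/F = 0.3779.
Compositions from xᵢ = zᵢ/(1+V/F(Kᵢ−1)), yᵢ = Kᵢxᵢ:
  acetone: x = 0.3444, y = 0.5038
  n-hexane: x = 0.1016, y = 0.1213
  benzene: x = 0.2588, y = 0.2350
  n-heptane: x = 0.2953, y = 0.1400

y_n-heptane = 0.1400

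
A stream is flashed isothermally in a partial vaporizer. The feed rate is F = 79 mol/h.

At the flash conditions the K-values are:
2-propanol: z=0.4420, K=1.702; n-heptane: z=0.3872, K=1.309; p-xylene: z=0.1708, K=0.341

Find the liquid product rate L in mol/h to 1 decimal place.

Material balance + equilibrium reduce to Σ zᵢ(Kᵢ−1)/(1+ψ(Kᵢ−1)) = 0.
g(0) = ΣzᵢKᵢ − 1 = 0.3174 and g(1) = 1 − Σzᵢ/Kᵢ = -0.0564, so a root lies in (0, 1).
Newton iteration, ψ⁰ = 0.5:
  ψ = 0.5000: g = 0.16543, g' = -0.3121 → ψ = 1.0000
  ψ = 1.0000: g = -0.05637, g' = -0.7347 → ψ = 0.9233
  ψ = 0.9233: g = -0.00610, g' = -0.5863 → ψ = 0.9129
  ψ = 0.9129: g = -0.00008, g' = -0.5707 → ψ = 0.9127
Converged at ψ = 0.9127.
Then V = ψ·F = 0.9127·79 = 72.1 mol/h and L = F − V = 6.9 mol/h.

L = 6.9 mol/h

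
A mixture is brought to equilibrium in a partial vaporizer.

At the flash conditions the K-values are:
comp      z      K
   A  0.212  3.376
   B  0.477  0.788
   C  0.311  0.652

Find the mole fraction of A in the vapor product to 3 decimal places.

y_A = 0.342

Material balance + equilibrium reduce to Σ zᵢ(Kᵢ−1)/(1+ψ(Kᵢ−1)) = 0.
Feasibility: ΣzᵢKᵢ = 1.294, Σzᵢ/Kᵢ = 1.145 — both > 1, two phases present.
Newton–Raphson from ψ = 0.5:
  ψ = 0.500: g = -0.0139, g' = -0.332 → ψ = 0.458
  ψ = 0.458: g = 0.0004, g' = -0.354 → ψ = 0.459
Converged at ψ = 0.459.
Compositions from xᵢ = zᵢ/(1+ψ(Kᵢ−1)), yᵢ = Kᵢxᵢ:
  A: x = 0.101, y = 0.342
  B: x = 0.528, y = 0.416
  C: x = 0.370, y = 0.241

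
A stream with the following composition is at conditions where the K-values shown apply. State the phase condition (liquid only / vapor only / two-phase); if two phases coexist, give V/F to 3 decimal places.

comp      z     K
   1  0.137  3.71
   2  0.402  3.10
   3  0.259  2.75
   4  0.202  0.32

vapor only

ΣzᵢKᵢ = 2.531; Σzᵢ/Kᵢ = 0.892.
Since Σzᵢ/Kᵢ < 1 the mixture is above its dew point — single vapor phase.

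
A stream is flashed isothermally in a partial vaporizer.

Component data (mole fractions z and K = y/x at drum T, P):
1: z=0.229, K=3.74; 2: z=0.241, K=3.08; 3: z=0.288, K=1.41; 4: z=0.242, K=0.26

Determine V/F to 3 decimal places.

Newton iteration, V/F⁰ = 0.66:
  V/F = 0.660: g = 0.1776, g' = -0.939 → V/F = 0.849
  V/F = 0.849: g = -0.0243, g' = -1.277 → V/F = 0.830
Converged at V/F = 0.830.

V/F = 0.830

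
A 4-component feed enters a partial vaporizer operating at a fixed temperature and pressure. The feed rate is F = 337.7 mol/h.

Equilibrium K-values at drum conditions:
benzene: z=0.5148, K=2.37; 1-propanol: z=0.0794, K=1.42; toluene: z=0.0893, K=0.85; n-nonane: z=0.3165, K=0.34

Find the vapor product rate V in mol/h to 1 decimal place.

V = 228.3 mol/h

Let ψ = V/F and solve Σ zᵢ(Kᵢ−1)/(1+ψ(Kᵢ−1)) = 0.
Feasibility: ΣzᵢKᵢ = 1.5163, Σzᵢ/Kᵢ = 1.3091 — both > 1, two phases present.
Newton iteration, ψ⁰ = 0.5:
  ψ = 0.5000: g = 0.11986, g' = -0.6594 → ψ = 0.6818
  ψ = 0.6818: g = -0.00412, g' = -0.7250 → ψ = 0.6761
Converged at ψ = 0.6761.
Then V = ψ·F = 0.6761·337.7 = 228.3 mol/h and L = F − V = 109.4 mol/h.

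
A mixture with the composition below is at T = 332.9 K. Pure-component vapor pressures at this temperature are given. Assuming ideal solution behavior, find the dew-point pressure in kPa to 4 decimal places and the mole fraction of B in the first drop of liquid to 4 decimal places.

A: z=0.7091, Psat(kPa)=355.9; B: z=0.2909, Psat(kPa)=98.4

Pdew = 202.0727 kPa, x_B = 0.5974

At the dew point ψ → 1, so Σzᵢ/Kᵢ = 1 with Kᵢ = Pᵢˢᵃᵗ/P ⇒ 1/P = Σzᵢ/Pᵢˢᵃᵗ.
1/P = 0.7091/355.9 + 0.2909/98.4 = 0.0049487 ⇒ P = 202.0727 kPa
xᵢ = zᵢP/Pᵢˢᵃᵗ ⇒ x_B = 0.2909·202.0727/98.4 = 0.5974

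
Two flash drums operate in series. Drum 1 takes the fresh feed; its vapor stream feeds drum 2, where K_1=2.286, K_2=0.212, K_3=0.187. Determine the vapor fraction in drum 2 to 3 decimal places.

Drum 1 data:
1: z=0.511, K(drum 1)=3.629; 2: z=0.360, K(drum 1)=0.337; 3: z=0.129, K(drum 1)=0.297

Drum 1:
Let ψ₁ = V/F and solve Σ zᵢ(Kᵢ−1)/(1+ψ₁(Kᵢ−1)) = 0.
Feasibility: ΣzᵢKᵢ = 2.014, Σzᵢ/Kᵢ = 1.643 — both > 1, two phases present.
Iterate (Newton) starting at ψ₁ = 0.64:
  ψ₁ = 0.640: g = -0.0787, g' = -1.179 → ψ₁ = 0.573
  ψ₁ = 0.573: g = -0.0011, g' = -1.153 → ψ₁ = 0.572
Converged at ψ₁ = 0.572.
Drum-1 compositions:
  1: x = 0.204, y = 0.740
  2: x = 0.580, y = 0.196
  3: x = 0.216, y = 0.064
Drum-2 feed = drum-1 vapor: z₂ = (0.7404, 0.1955, 0.0641).
Drum 2:
Newton iteration, ψ₂⁰ = 0.58:
  ψ₂ = 0.580: g = 0.1630, g' = -0.965 → ψ₂ = 0.749
  ψ₂ = 0.749: g = -0.0241, g' = -1.317 → ψ₂ = 0.731
  ψ₂ = 0.731: g = -0.0006, g' = -1.257 → ψ₂ = 0.730
Converged at ψ₂ = 0.730.
  1: x = 0.382, y = 0.873
  2: x = 0.460, y = 0.098
  3: x = 0.158, y = 0.029

V/F (drum 2) = 0.730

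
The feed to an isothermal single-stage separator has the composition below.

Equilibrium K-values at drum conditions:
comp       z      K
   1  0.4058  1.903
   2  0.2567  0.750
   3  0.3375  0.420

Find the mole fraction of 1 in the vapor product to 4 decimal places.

y_1 = 0.6282

Material balance + equilibrium reduce to Σ zᵢ(Kᵢ−1)/(1+V/F(Kᵢ−1)) = 0.
g(0) = ΣzᵢKᵢ − 1 = 0.1065 and g(1) = 1 − Σzᵢ/Kᵢ = -0.3591, so a root lies in (0, 1).
Newton–Raphson from V/F = 0.39:
  V/F = 0.3900: g = -0.05308, g' = -0.3903 → V/F = 0.2540
  V/F = 0.2540: g = -0.00002, g' = -0.3934 → V/F = 0.2539
Converged at V/F = 0.2539.
Compositions from xᵢ = zᵢ/(1+V/F(Kᵢ−1)), yᵢ = Kᵢxᵢ:
  1: x = 0.3301, y = 0.6282
  2: x = 0.2741, y = 0.2056
  3: x = 0.3958, y = 0.1662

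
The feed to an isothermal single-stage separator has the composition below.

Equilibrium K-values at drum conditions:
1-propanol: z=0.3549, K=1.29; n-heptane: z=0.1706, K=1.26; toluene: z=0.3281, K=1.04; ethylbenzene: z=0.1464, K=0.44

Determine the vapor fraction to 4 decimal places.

ψ = 0.7065

Newton iteration, ψ⁰ = 0.5:
  ψ = 0.5000: g = 0.02814, g' = -0.1209 → ψ = 0.7328
  ψ = 0.7328: g = -0.00416, g' = -0.1610 → ψ = 0.7070
  ψ = 0.7070: g = -0.00008, g' = -0.1551 → ψ = 0.7065
Converged at ψ = 0.7065.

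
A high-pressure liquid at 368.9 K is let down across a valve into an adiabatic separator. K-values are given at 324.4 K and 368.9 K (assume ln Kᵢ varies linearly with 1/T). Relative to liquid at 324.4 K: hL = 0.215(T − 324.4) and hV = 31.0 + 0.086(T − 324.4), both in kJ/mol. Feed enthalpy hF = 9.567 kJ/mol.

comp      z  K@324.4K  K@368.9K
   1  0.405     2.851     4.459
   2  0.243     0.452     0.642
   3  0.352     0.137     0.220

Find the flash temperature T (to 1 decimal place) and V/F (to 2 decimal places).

T = 331.0 K, V/F = 0.27

Adiabatic flash: solve Rachford–Rice at each trial T, then check hF = ψ·hV(T) + (1−ψ)·hL(T).
  T = 324.4 K: K = (2.851, 0.452, 0.137), RR gives ψ = 0.225, H_out = 6.985 kJ/mol
  T = 368.9 K: K = (4.459, 0.642, 0.220), RR gives ψ = 0.466, H_out = 21.350 kJ/mol
  T = 346.6 K: K = (3.615, 0.545, 0.176), RR gives ψ = 0.361, H_out = 14.922 kJ/mol
  T = 335.5 K: K = (3.223, 0.498, 0.156), RR gives ψ = 0.299, H_out = 11.224 kJ/mol
  T = 329.9 K: K = (3.033, 0.474, 0.146), RR gives ψ = 0.264, H_out = 9.168 kJ/mol
  T = 332.7 K: K = (3.127, 0.486, 0.151), RR gives ψ = 0.282, H_out = 10.214 kJ/mol
  T = 331.3 K: K = (3.080, 0.480, 0.149), RR gives ψ = 0.273, H_out = 9.696 kJ/mol
Linear interpolation between T = 329.9 (H_out = 9.168) and T = 331.3 (H_out = 9.696) on hF = 9.567 gives T ≈ 331.0 K, at which ψ = 0.27.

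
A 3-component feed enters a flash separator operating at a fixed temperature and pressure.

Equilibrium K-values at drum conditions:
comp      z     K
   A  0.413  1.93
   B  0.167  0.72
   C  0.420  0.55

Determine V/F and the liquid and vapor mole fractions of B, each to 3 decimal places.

V/F = 0.390, x_B = 0.187, y_B = 0.135

Newton–Raphson from V/F = 0.5:
  V/F = 0.500: g = -0.0361, g' = -0.326 → V/F = 0.389
  V/F = 0.389: g = 0.0004, g' = -0.334 → V/F = 0.390
Converged at V/F = 0.390.
Compositions from xᵢ = zᵢ/(1+V/F(Kᵢ−1)), yᵢ = Kᵢxᵢ:
  A: x = 0.303, y = 0.585
  B: x = 0.187, y = 0.135
  C: x = 0.510, y = 0.280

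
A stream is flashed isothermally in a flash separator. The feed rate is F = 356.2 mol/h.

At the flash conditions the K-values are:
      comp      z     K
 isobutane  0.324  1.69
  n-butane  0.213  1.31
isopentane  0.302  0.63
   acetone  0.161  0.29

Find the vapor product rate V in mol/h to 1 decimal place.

Rachford–Rice: g(β) = Σ zᵢ(Kᵢ−1)/(1+β(Kᵢ−1)) = 0.
Feasibility: ΣzᵢKᵢ = 1.064, Σzᵢ/Kᵢ = 1.389 — both > 1, two phases present.
Newton–Raphson from β = 0.35:
  β = 0.350: g = -0.0408, g' = -0.315 → β = 0.220
  β = 0.220: g = -0.0013, g' = -0.297 → β = 0.216
Converged at β = 0.216.
Then V = β·F = 0.2160·356.2 = 76.9 mol/h and L = F − V = 279.3 mol/h.

V = 76.9 mol/h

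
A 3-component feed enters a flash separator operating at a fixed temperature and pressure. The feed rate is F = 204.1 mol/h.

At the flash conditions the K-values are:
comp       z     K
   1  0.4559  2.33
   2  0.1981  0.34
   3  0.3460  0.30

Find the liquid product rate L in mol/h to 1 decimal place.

L = 151.9 mol/h

Rachford–Rice: g(β) = Σ zᵢ(Kᵢ−1)/(1+β(Kᵢ−1)) = 0.
Feasibility: ΣzᵢKᵢ = 1.2334, Σzᵢ/Kᵢ = 1.9316 — both > 1, two phases present.
Iterate (Newton) starting at β = 0.5:
  β = 0.5000: g = -0.20359, g' = -0.8844 → β = 0.2698
  β = 0.2698: g = -0.01144, g' = -0.8222 → β = 0.2559
Converged at β = 0.2559.
Then V = β·F = 0.2559·204.1 = 52.2 mol/h and L = F − V = 151.9 mol/h.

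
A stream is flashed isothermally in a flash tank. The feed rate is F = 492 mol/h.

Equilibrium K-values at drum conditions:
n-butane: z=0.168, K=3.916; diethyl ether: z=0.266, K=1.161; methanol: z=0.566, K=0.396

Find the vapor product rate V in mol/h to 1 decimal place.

Newton iteration, ψ⁰ = 0.5:
  ψ = 0.500: g = -0.2508, g' = -0.666 → ψ = 0.123
  ψ = 0.123: g = 0.0328, g' = -1.020 → ψ = 0.156
  ψ = 0.156: g = 0.0014, g' = -0.934 → ψ = 0.157
Converged at ψ = 0.157.
Then V = ψ·F = 0.1571·492 = 77.3 mol/h and L = F − V = 414.7 mol/h.

V = 77.3 mol/h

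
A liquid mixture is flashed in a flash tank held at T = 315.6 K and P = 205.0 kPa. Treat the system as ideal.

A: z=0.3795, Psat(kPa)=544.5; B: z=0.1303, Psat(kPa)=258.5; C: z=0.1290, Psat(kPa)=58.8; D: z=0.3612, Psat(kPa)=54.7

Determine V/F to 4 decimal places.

V/F = 0.2943

Raoult's law: Kᵢ = Pᵢˢᵃᵗ/P = Pᵢˢᵃᵗ/205.0.
  K_A = 544.5/205.0 = 2.656098, K_B = 258.5/205.0 = 1.260976, K_C = 58.8/205.0 = 0.286829, K_D = 54.7/205.0 = 0.266829
Material balance + equilibrium reduce to Σ zᵢ(Kᵢ−1)/(1+V/F(Kᵢ−1)) = 0.
Feasibility: ΣzᵢKᵢ = 1.3057, Σzᵢ/Kᵢ = 2.0496 — both > 1, two phases present.
Newton iteration, V/F⁰ = 0.39:
  V/F = 0.3900: g = -0.08559, g' = -0.8982 → V/F = 0.2947
  V/F = 0.2947: g = -0.00037, g' = -0.8988 → V/F = 0.2943
Converged at V/F = 0.2943.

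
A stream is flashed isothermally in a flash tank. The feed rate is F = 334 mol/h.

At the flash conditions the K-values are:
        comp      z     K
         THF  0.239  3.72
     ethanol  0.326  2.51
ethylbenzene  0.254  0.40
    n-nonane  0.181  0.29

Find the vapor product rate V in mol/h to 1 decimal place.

V = 215.3 mol/h

Let ψ = V/F and solve Σ zᵢ(Kᵢ−1)/(1+ψ(Kᵢ−1)) = 0.
Feasibility: ΣzᵢKᵢ = 1.861, Σzᵢ/Kᵢ = 1.453 — both > 1, two phases present.
Iterate (Newton) starting at ψ = 0.5:
  ψ = 0.500: g = 0.1390, g' = -0.965 → ψ = 0.644
  ψ = 0.644: g = 0.0006, g' = -0.977 → ψ = 0.645
Converged at ψ = 0.645.
Then V = ψ·F = 0.6447·334 = 215.3 mol/h and L = F − V = 118.7 mol/h.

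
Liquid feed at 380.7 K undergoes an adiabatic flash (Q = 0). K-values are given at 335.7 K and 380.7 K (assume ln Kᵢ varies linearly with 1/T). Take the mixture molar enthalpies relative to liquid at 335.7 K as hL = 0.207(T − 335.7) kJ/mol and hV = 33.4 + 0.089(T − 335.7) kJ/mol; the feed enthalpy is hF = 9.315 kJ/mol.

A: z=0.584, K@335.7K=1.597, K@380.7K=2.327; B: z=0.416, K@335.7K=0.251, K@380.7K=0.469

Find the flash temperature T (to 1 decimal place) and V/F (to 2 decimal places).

Adiabatic flash: solve Rachford–Rice at each trial T, then check hF = ψ·hV(T) + (1−ψ)·hL(T).
  T = 335.7 K: K = (1.597, 0.251), RR gives ψ = 0.083, H_out = 2.768 kJ/mol
  T = 380.7 K: K = (2.327, 0.469), RR gives ψ = 0.786, H_out = 31.403 kJ/mol
  T = 358.2 K: K = (1.951, 0.350), RR gives ψ = 0.461, H_out = 18.823 kJ/mol
  T = 346.9 K: K = (1.770, 0.298), RR gives ψ = 0.291, H_out = 11.663 kJ/mol
  T = 341.3 K: K = (1.683, 0.274), RR gives ψ = 0.195, H_out = 7.536 kJ/mol
  T = 344.1 K: K = (1.726, 0.286), RR gives ψ = 0.245, H_out = 9.664 kJ/mol
  T = 342.7 K: K = (1.704, 0.280), RR gives ψ = 0.220, H_out = 8.618 kJ/mol
Linear interpolation between T = 342.7 (H_out = 8.618) and T = 344.1 (H_out = 9.664) on hF = 9.315 gives T ≈ 343.6 K, at which ψ = 0.24.

T = 343.6 K, V/F = 0.24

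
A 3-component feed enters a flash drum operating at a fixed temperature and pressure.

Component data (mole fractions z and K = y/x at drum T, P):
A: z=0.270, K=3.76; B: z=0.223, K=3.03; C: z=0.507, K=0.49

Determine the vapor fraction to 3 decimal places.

ψ = 0.755

Newton–Raphson from ψ = 0.5:
  ψ = 0.500: g = 0.1907, g' = -0.827 → ψ = 0.731
  ψ = 0.731: g = 0.0172, g' = -0.710 → ψ = 0.755
Converged at ψ = 0.755.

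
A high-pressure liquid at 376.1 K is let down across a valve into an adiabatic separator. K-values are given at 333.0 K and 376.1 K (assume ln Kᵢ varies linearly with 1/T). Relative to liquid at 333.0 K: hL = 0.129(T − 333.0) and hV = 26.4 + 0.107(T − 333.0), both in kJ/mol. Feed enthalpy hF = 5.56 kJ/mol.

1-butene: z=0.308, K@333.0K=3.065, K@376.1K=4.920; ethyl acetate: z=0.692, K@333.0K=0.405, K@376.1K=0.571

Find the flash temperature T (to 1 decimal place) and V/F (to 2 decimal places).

Adiabatic flash: solve Rachford–Rice at each trial T, then check hF = ψ·hV(T) + (1−ψ)·hL(T).
  T = 333.0 K: K = (3.065, 0.405), RR gives ψ = 0.183, H_out = 4.819 kJ/mol
  T = 376.1 K: K = (4.920, 0.571), RR gives ψ = 0.541, H_out = 19.340 kJ/mol
  T = 354.6 K: K = (3.942, 0.486), RR gives ψ = 0.364, H_out = 12.226 kJ/mol
  T = 343.8 K: K = (3.490, 0.445), RR gives ψ = 0.277, H_out = 8.640 kJ/mol
  T = 338.4 K: K = (3.274, 0.425), RR gives ψ = 0.231, H_out = 6.772 kJ/mol
  T = 335.7 K: K = (3.169, 0.415), RR gives ψ = 0.207, H_out = 5.808 kJ/mol
  T = 334.4 K: K = (3.118, 0.410), RR gives ψ = 0.195, H_out = 5.335 kJ/mol
Linear interpolation between T = 334.4 (H_out = 5.335) and T = 335.7 (H_out = 5.808) on hF = 5.56 gives T ≈ 335.0 K, at which ψ = 0.20.

T = 335.0 K, V/F = 0.20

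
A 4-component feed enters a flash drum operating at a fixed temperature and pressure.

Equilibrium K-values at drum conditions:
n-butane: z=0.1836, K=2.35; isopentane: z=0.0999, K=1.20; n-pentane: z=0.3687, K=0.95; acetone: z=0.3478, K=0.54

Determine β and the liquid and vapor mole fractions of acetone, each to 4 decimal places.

β = 0.2673, x_acetone = 0.3966, y_acetone = 0.2141

Rachford–Rice: g(β) = Σ zᵢ(Kᵢ−1)/(1+β(Kᵢ−1)) = 0.
Feasibility: ΣzᵢKᵢ = 1.0894, Σzᵢ/Kᵢ = 1.1936 — both > 1, two phases present.
Newton iteration, β⁰ = 0.5:
  β = 0.5000: g = -0.06054, g' = -0.2477 → β = 0.2555
  β = 0.2555: g = 0.00332, g' = -0.2840 → β = 0.2672
  β = 0.2672: g = 0.00002, g' = -0.2809 → β = 0.2673
Converged at β = 0.2673.
Compositions from xᵢ = zᵢ/(1+β(Kᵢ−1)), yᵢ = Kᵢxᵢ:
  n-butane: x = 0.1349, y = 0.3171
  isopentane: x = 0.0948, y = 0.1138
  n-pentane: x = 0.3737, y = 0.3550
  acetone: x = 0.3966, y = 0.2141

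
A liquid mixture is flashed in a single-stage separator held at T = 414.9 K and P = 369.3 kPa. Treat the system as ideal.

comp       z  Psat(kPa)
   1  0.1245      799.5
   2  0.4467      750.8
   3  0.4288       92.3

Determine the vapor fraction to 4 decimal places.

ψ = 0.3574

Raoult's law: Kᵢ = Pᵢˢᵃᵗ/P = Pᵢˢᵃᵗ/369.3.
  K_1 = 799.5/369.3 = 2.164907, K_2 = 750.8/369.3 = 2.033035, K_3 = 92.3/369.3 = 0.249932
Let ψ = V/F and solve Σ zᵢ(Kᵢ−1)/(1+ψ(Kᵢ−1)) = 0.
Check two-phase: ΣzᵢKᵢ = 1.2849 > 1 and Σzᵢ/Kᵢ = 1.9929 > 1, so g(0) = 0.2849 > 0 and g(1) = -0.9929 < 0.
Newton iteration, ψ⁰ = 0.67:
  ψ = 0.6700: g = -0.29239, g' = -1.1947 → ψ = 0.4253
  ψ = 0.4253: g = -0.05467, g' = -0.8258 → ψ = 0.3591
  ψ = 0.3591: g = -0.00131, g' = -0.7895 → ψ = 0.3574
Converged at ψ = 0.3574.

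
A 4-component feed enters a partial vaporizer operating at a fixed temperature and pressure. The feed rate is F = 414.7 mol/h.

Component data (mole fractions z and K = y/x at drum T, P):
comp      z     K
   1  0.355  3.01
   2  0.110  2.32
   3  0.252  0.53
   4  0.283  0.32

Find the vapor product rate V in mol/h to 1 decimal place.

Material balance + equilibrium reduce to Σ zᵢ(Kᵢ−1)/(1+V/F(Kᵢ−1)) = 0.
Feasibility: ΣzᵢKᵢ = 1.548, Σzᵢ/Kᵢ = 1.525 — both > 1, two phases present.
Newton iteration, V/F⁰ = 0.5:
  V/F = 0.500: g = -0.0030, g' = -0.822 → V/F = 0.496
Converged at V/F = 0.496.
Then V = V/F·F = 0.4963·414.7 = 205.8 mol/h and L = F − V = 208.9 mol/h.

V = 205.8 mol/h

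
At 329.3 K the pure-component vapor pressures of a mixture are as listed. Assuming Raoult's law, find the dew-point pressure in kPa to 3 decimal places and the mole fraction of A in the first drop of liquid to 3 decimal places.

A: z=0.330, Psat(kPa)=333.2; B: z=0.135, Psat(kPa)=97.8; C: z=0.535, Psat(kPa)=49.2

Pdew = 75.502 kPa, x_A = 0.075

At the dew point ψ → 1, so Σzᵢ/Kᵢ = 1 with Kᵢ = Pᵢˢᵃᵗ/P ⇒ 1/P = Σzᵢ/Pᵢˢᵃᵗ.
1/P = 0.330/333.2 + 0.135/97.8 + 0.535/49.2 = 0.013245 ⇒ P = 75.502 kPa
xᵢ = zᵢP/Pᵢˢᵃᵗ ⇒ x_A = 0.330·75.502/333.2 = 0.075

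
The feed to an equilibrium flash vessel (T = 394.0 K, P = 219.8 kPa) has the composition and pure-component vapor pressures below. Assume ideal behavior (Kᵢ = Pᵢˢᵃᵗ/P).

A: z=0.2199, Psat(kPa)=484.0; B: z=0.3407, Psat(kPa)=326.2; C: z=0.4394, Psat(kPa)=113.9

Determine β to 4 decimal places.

Raoult's law: Kᵢ = Pᵢˢᵃᵗ/P = Pᵢˢᵃᵗ/219.8.
  K_A = 484.0/219.8 = 2.202002, K_B = 326.2/219.8 = 1.484076, K_C = 113.9/219.8 = 0.518198
Material balance + equilibrium reduce to Σ zᵢ(Kᵢ−1)/(1+β(Kᵢ−1)) = 0.
Feasibility: ΣzᵢKᵢ = 1.2175, Σzᵢ/Kᵢ = 1.1774 — both > 1, two phases present.
Iterate (Newton) starting at β = 0.5:
  β = 0.5000: g = 0.01899, g' = -0.3527 → β = 0.5539
  β = 0.5539: g = -0.00002, g' = -0.3539 → β = 0.5538
Converged at β = 0.5538.

β = 0.5538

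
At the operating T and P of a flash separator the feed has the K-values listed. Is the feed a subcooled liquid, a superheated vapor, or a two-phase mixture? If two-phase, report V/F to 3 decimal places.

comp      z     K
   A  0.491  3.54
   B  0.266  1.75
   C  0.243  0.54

ΣzᵢKᵢ = 2.335; Σzᵢ/Kᵢ = 0.741.
Since Σzᵢ/Kᵢ < 1 the mixture is above its dew point — single vapor phase.

superheated vapor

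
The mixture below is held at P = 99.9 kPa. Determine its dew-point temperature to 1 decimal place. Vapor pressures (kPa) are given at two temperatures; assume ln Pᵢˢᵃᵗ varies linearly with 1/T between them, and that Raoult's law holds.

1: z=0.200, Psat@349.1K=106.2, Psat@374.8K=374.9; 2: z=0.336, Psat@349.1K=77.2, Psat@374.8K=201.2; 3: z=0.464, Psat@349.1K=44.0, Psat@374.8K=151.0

T = 360.1 K

Dew-point temperature: Σzᵢ·P/Pᵢˢᵃᵗ(T) = 1. Interpolate ln Pᵢˢᵃᵗ = aᵢ + bᵢ/T.
  T = 349.1 K: ΣzᵢP/Pᵢˢᵃᵗ = 1.6764
  T = 374.8 K: ΣzᵢP/Pᵢˢᵃᵗ = 0.5271
  T = 362.0 K: ΣzᵢP/Pᵢˢᵃᵗ = 0.9170
  T = 355.6 K: ΣzᵢP/Pᵢˢᵃᵗ = 1.2296
  T = 358.8 K: ΣzᵢP/Pᵢˢᵃᵗ = 1.0603
  T = 360.4 K: ΣzᵢP/Pᵢˢᵃᵗ = 0.9857
Interpolating between 358.8 K and 360.4 K gives T ≈ 360.1 K.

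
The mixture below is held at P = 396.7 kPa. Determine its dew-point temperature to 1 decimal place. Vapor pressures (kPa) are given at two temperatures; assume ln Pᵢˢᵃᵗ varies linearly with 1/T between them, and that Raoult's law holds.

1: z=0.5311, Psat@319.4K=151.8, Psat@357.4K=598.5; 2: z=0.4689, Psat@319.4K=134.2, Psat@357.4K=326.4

Dew-point temperature: Σzᵢ·P/Pᵢˢᵃᵗ(T) = 1. Interpolate ln Pᵢˢᵃᵗ = aᵢ + bᵢ/T.
  T = 319.4 K: ΣzᵢP/Pᵢˢᵃᵗ = 2.7740
  T = 357.4 K: ΣzᵢP/Pᵢˢᵃᵗ = 0.9219
  T = 338.4 K: ΣzᵢP/Pᵢˢᵃᵗ = 1.5395
  T = 347.9 K: ΣzᵢP/Pᵢˢᵃᵗ = 1.1812
  T = 352.6 K: ΣzᵢP/Pᵢˢᵃᵗ = 1.0428
  T = 355.0 K: ΣzᵢP/Pᵢˢᵃᵗ = 0.9800
Interpolating between 352.6 K and 355.0 K gives T ≈ 354.2 K.

T = 354.2 K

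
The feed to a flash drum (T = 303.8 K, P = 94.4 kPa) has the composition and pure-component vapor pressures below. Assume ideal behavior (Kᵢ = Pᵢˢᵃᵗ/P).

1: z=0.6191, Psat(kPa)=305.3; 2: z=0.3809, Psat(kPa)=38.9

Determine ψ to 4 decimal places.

Raoult's law: Kᵢ = Pᵢˢᵃᵗ/P = Pᵢˢᵃᵗ/94.4.
  K_1 = 305.3/94.4 = 3.234110, K_2 = 38.9/94.4 = 0.412076
Material balance + equilibrium reduce to Σ zᵢ(Kᵢ−1)/(1+ψ(Kᵢ−1)) = 0.
g(0) = ΣzᵢKᵢ − 1 = 1.1592 and g(1) = 1 − Σzᵢ/Kᵢ = -0.1158, so a root lies in (0, 1).
Binary case is linear: z₁(K₁−1)(1+ψ(K₂−1)) + z₂(K₂−1)(1+ψ(K₁−1)) = 0
⇒ ψ = [z₁(K₁−1)+z₂(K₂−1)] / [−(K₁−1)(K₂−1)] = 1.15920/1.31349 = 0.8825

ψ = 0.8825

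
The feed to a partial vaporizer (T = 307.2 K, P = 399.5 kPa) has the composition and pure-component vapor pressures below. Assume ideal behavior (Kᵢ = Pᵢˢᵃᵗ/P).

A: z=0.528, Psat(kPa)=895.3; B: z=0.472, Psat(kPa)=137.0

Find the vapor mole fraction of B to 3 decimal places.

y_B = 0.224

Raoult's law: Kᵢ = Pᵢˢᵃᵗ/P = Pᵢˢᵃᵗ/399.5.
  K_A = 895.3/399.5 = 2.24105, K_B = 137.0/399.5 = 0.34293
Material balance + equilibrium reduce to Σ zᵢ(Kᵢ−1)/(1+V/F(Kᵢ−1)) = 0.
g(0) = ΣzᵢKᵢ − 1 = 0.345 and g(1) = 1 − Σzᵢ/Kᵢ = -0.612, so a root lies in (0, 1).
Binary case is linear: z₁(K₁−1)(1+V/F(K₂−1)) + z₂(K₂−1)(1+V/F(K₁−1)) = 0
⇒ V/F = [z₁(K₁−1)+z₂(K₂−1)] / [−(K₁−1)(K₂−1)] = 0.3451/0.8155 = 0.423
Compositions from xᵢ = zᵢ/(1+V/F(Kᵢ−1)), yᵢ = Kᵢxᵢ:
  A: x = 0.346, y = 0.776
  B: x = 0.654, y = 0.224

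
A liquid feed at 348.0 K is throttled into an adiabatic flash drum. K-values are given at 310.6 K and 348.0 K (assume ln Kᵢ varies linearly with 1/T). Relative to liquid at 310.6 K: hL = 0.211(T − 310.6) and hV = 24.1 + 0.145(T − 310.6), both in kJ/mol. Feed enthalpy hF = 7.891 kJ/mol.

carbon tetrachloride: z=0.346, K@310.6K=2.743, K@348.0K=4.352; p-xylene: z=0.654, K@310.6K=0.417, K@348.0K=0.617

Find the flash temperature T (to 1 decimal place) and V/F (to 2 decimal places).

T = 315.9 K, V/F = 0.29

Adiabatic flash: solve Rachford–Rice at each trial T, then check hF = ψ·hV(T) + (1−ψ)·hL(T).
  T = 310.6 K: K = (2.743, 0.417), RR gives ψ = 0.218, H_out = 5.260 kJ/mol
  T = 348.0 K: K = (4.352, 0.617), RR gives ψ = 0.708, H_out = 23.213 kJ/mol
  T = 329.3 K: K = (3.501, 0.513), RR gives ψ = 0.449, H_out = 14.208 kJ/mol
  T = 320.0 K: K = (3.112, 0.464), RR gives ψ = 0.336, H_out = 9.873 kJ/mol
  T = 315.3 K: K = (2.924, 0.440), RR gives ψ = 0.278, H_out = 7.613 kJ/mol
  T = 317.6 K: K = (3.015, 0.452), RR gives ψ = 0.307, H_out = 8.728 kJ/mol
Linear interpolation between T = 315.3 (H_out = 7.613) and T = 317.6 (H_out = 8.728) on hF = 7.891 gives T ≈ 315.9 K, at which ψ = 0.29.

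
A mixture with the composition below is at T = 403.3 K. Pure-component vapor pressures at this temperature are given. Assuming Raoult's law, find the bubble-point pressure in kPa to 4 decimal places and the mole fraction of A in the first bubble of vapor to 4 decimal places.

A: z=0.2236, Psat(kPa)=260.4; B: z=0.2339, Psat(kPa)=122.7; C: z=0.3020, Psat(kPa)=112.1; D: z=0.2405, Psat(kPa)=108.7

Pbub = 146.9215 kPa, y_A = 0.3963

At the bubble point ψ → 0, so ΣzᵢKᵢ = 1 with Kᵢ = Pᵢˢᵃᵗ/P ⇒ P = ΣzᵢPᵢˢᵃᵗ.
P = 0.2236·260.4 + 0.2339·122.7 + 0.3020·112.1 + 0.2405·108.7 = 146.9215 kPa
yᵢ = zᵢPᵢˢᵃᵗ/P ⇒ y_A = 0.2236·260.4/146.9215 = 0.3963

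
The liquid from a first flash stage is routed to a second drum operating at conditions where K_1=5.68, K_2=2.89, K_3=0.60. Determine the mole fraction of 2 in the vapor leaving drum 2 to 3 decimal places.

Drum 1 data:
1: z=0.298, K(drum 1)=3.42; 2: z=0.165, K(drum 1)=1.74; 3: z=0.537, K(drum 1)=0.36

y_2 (drum 2) = 0.197

Drum 1:
Material balance + equilibrium reduce to Σ zᵢ(Kᵢ−1)/(1+ψ₁(Kᵢ−1)) = 0.
Feasibility: ΣzᵢKᵢ = 1.500, Σzᵢ/Kᵢ = 1.674 — both > 1, two phases present.
Newton iteration, ψ₁⁰ = 0.62:
  ψ₁ = 0.620: g = -0.1976, g' = -0.926 → ψ₁ = 0.407
  ψ₁ = 0.407: g = -0.0072, g' = -0.899 → ψ₁ = 0.399
Converged at ψ₁ = 0.399.
Drum-1 compositions:
  1: x = 0.152, y = 0.519
  2: x = 0.127, y = 0.222
  3: x = 0.721, y = 0.260
Drum-2 feed = drum-1 liquid: z₂ = (0.1517, 0.1274, 0.7209).
Drum 2:
Let ψ₂ = V/F and solve Σ zᵢ(Kᵢ−1)/(1+ψ₂(Kᵢ−1)) = 0.
Feasibility: ΣzᵢKᵢ = 1.662, Σzᵢ/Kᵢ = 1.272 — both > 1, two phases present.
Newton iteration, ψ₂⁰ = 0.5:
  ψ₂ = 0.500: g = -0.0241, g' = -0.598 → ψ₂ = 0.460
  ψ₂ = 0.460: g = 0.0008, g' = -0.638 → ψ₂ = 0.461
Converged at ψ₂ = 0.461.
  1: x = 0.048, y = 0.273
  2: x = 0.068, y = 0.197
  3: x = 0.884, y = 0.530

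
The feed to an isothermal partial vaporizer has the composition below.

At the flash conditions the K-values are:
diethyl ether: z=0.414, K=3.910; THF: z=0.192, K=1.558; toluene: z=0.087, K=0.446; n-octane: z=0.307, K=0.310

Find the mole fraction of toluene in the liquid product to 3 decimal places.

Newton iteration, V/F⁰ = 0.5:
  V/F = 0.500: g = 0.1844, g' = -1.010 → V/F = 0.683
  V/F = 0.683: g = 0.0031, g' = -1.016 → V/F = 0.686
Converged at V/F = 0.686.
Compositions from xᵢ = zᵢ/(1+V/F(Kᵢ−1)), yᵢ = Kᵢxᵢ:
  diethyl ether: x = 0.138, y = 0.540
  THF: x = 0.139, y = 0.216
  toluene: x = 0.140, y = 0.063
  n-octane: x = 0.583, y = 0.181

x_toluene = 0.140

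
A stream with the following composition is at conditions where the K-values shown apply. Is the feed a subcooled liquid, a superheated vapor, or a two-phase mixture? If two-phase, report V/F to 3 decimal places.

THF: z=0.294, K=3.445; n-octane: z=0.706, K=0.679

ΣzᵢKᵢ = 1.492; Σzᵢ/Kᵢ = 1.125.
Both exceed 1, so a two-phase solution exists.
Let ψ = V/F and solve Σ zᵢ(Kᵢ−1)/(1+ψ(Kᵢ−1)) = 0.
Binary case is linear: z₁(K₁−1)(1+ψ(K₂−1)) + z₂(K₂−1)(1+ψ(K₁−1)) = 0
⇒ ψ = [z₁(K₁−1)+z₂(K₂−1)] / [−(K₁−1)(K₂−1)] = 0.4922/0.7848 = 0.627

two-phase, V/F = 0.627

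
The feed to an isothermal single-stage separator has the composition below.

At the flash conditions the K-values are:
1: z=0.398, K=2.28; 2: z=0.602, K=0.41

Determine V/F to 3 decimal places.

V/F = 0.204

Material balance + equilibrium reduce to Σ zᵢ(Kᵢ−1)/(1+V/F(Kᵢ−1)) = 0.
Check two-phase: ΣzᵢKᵢ = 1.154 > 1 and Σzᵢ/Kᵢ = 1.643 > 1, so g(0) = 0.154 > 0 and g(1) = -0.643 < 0.
Binary case is linear: z₁(K₁−1)(1+V/F(K₂−1)) + z₂(K₂−1)(1+V/F(K₁−1)) = 0
⇒ V/F = [z₁(K₁−1)+z₂(K₂−1)] / [−(K₁−1)(K₂−1)] = 0.1543/0.7552 = 0.204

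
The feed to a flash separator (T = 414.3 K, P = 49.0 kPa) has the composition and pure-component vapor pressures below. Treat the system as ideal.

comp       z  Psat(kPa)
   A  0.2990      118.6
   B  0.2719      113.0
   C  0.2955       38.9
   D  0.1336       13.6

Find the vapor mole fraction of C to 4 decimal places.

Raoult's law: Kᵢ = Pᵢˢᵃᵗ/P = Pᵢˢᵃᵗ/49.0.
  K_A = 118.6/49.0 = 2.420408, K_B = 113.0/49.0 = 2.306122, K_C = 38.9/49.0 = 0.793878, K_D = 13.6/49.0 = 0.277551
Iterate (Newton) starting at V/F = 0.59:
  V/F = 0.5900: g = 0.19407, g' = -0.5546 → V/F = 0.9399
  V/F = 0.9399: g = -0.03497, g' = -0.9003 → V/F = 0.9011
  V/F = 0.9011: g = -0.00193, g' = -0.8053 → V/F = 0.8987
Converged at V/F = 0.8987.
Compositions from xᵢ = zᵢ/(1+V/F(Kᵢ−1)), yᵢ = Kᵢxᵢ:
  A: x = 0.1313, y = 0.3179
  B: x = 0.1251, y = 0.2885
  C: x = 0.3627, y = 0.2879
  D: x = 0.3809, y = 0.1057

y_C = 0.2879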